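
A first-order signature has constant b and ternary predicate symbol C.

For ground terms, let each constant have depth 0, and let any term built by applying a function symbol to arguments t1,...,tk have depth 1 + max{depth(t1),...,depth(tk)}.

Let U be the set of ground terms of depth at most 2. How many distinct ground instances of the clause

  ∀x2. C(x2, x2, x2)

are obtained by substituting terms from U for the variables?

Ground terms of depth ≤ 2:
  With no function symbols every ground term is a constant, so there is exactly 1 ground term at every depth bound.
  N_0 = 1
  N_1 = 1
  N_2 = 1
So there is exactly 1 ground term available for substitution.
The body mentions the single quantified variable x2; since ground terms form a free algebra, no two substitutions collapse to the same formula.
Number of ground instances = 1.

1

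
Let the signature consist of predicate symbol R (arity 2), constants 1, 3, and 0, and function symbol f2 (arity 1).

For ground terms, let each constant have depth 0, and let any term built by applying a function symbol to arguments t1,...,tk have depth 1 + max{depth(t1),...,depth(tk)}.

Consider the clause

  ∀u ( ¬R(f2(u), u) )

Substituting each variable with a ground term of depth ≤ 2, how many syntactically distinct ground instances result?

9

Ground terms of depth ≤ 2:
  Write N_k for the number of ground terms of depth ≤ k. A term of depth ≤ k is either a constant or a function symbol applied to arguments of depth ≤ k−1, so N_k = 3 + N_{k-1}.
  N_0 = 3
  N_1 = 3 + 3 = 6
  N_2 = 3 + 6 = 9
  Explicitly: 1, 3, 0, f2(1), f2(3), f2(0), f2(f2(1)), f2(f2(3)), f2(f2(0)).
So there are 9 ground terms available for substitution.
There is 1 variable to instantiate (u),  occurring in at least one literal, so different choices give different ground instances.
Number of ground instances = 9.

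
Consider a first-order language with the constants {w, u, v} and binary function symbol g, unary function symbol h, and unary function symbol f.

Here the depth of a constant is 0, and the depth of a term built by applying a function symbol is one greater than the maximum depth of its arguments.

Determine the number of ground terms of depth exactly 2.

Count level by level. With function symbols g/2, h/1, f/1, the terms of depth ≤ k are the 3 constants together with each function applied to depth-≤(k−1) tuples, so N_k = 3 + N_{k-1}^2 + N_{k-1} + N_{k-1}.
N_0 = 3
N_1 = 3 + 3^2 + 3 + 3 = 18
N_2 = 3 + 18^2 + 18 + 18 = 363
Terms of depth exactly 2: N_2 − N_1 = 363 − 18 = 345.

345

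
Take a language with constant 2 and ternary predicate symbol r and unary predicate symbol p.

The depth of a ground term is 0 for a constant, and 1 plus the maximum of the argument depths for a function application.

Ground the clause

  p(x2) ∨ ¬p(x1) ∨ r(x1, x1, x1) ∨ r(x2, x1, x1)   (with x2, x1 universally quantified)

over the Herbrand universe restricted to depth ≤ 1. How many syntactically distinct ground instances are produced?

1

Ground terms of depth ≤ 1:
  With no function symbols every ground term is a constant, so there is exactly 1 ground term at every depth bound.
  N_0 = 1
  N_1 = 1
So there is exactly 1 ground term available for substitution.
Each of x2, x1 ranges independently over the available ground terms, and distinct assignments produce distinct instances.
Number of ground instances = 1^2 = 1.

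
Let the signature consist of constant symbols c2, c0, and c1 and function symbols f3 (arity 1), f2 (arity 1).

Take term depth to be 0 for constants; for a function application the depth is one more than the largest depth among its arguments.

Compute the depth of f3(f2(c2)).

2

depth(f2(c2)) = 1 + depth(c2) = 1 + 0 = 1
depth(f3(f2(c2))) = 1 + depth(f2(c2)) = 1 + 1 = 2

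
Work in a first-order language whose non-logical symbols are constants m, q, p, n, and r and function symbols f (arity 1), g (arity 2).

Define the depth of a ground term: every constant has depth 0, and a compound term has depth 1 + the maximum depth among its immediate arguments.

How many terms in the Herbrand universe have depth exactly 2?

1230

Let N_k count ground terms of depth at most k. Each non-constant term of depth ≤ k is some function symbol applied to depth-≤(k−1) arguments, giving N_k = 5 + N_{k-1} + N_{k-1}^2.
N_0 = 5
N_1 = 5 + 5 + 5^2 = 35
N_2 = 5 + 35 + 35^2 = 1265
Terms of depth exactly 2: N_2 − N_1 = 1265 − 35 = 1230.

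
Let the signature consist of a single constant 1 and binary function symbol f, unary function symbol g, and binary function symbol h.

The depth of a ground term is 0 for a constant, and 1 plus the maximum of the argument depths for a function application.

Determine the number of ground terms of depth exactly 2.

Let N_k count ground terms of depth at most k. Each non-constant term of depth ≤ k is some function symbol applied to depth-≤(k−1) arguments, giving N_k = 1 + N_{k-1}^2 + N_{k-1} + N_{k-1}^2.
N_0 = 1
N_1 = 1 + 1^2 + 1 + 1^2 = 4
N_2 = 1 + 4^2 + 4 + 4^2 = 37
Terms of depth exactly 2: N_2 − N_1 = 37 − 4 = 33.

33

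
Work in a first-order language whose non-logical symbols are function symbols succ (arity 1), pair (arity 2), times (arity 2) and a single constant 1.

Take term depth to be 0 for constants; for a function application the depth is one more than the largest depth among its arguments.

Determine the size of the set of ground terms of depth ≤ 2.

37

Let N_k = |{terms of depth ≤ k}|. Then N_0 = 1 and N_k = 1 + N_{k-1} + N_{k-1}^2 + N_{k-1}^2 for k ≥ 1 (one summand per function symbol, arity giving the exponent).
N_0 = 1
N_1 = 1 + 1 + 1^2 + 1^2 = 4
N_2 = 1 + 4 + 4^2 + 4^2 = 37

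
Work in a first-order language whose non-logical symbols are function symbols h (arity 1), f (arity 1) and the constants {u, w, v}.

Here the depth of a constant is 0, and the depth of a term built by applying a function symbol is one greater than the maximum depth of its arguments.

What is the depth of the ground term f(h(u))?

depth(h(u)) = 1 + depth(u) = 1 + 0 = 1
depth(f(h(u))) = 1 + depth(h(u)) = 1 + 1 = 2

2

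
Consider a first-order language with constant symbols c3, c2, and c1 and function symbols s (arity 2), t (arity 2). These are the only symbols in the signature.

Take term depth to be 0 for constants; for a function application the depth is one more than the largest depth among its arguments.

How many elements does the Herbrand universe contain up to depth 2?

885

Count level by level. With function symbols s/2, t/2, the terms of depth ≤ k are the 3 constants together with each function applied to depth-≤(k−1) tuples, so N_k = 3 + N_{k-1}^2 + N_{k-1}^2.
N_0 = 3
N_1 = 3 + 3^2 + 3^2 = 21
N_2 = 3 + 21^2 + 21^2 = 885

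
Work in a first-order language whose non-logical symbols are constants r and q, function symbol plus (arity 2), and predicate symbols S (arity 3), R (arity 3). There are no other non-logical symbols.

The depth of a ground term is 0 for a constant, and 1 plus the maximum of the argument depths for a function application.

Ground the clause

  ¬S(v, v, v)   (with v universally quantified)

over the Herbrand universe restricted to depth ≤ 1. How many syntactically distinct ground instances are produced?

Ground terms of depth ≤ 1:
  If N_k denotes the number of depth-≤k ground terms, the 2 constants give N_0 = 2, and each function symbol of arity r contributes N_{k-1}^r new terms at level k: N_k = 2 + N_{k-1}^2.
  N_0 = 2
  N_1 = 2 + 2^2 = 6
  Explicitly: r, q, plus(r, r), plus(r, q), plus(q, r), plus(q, q).
So there are 6 ground terms available for substitution.
There is 1 variable to instantiate (v),  occurring in at least one literal, so different choices give different ground instances.
Number of ground instances = 6.

6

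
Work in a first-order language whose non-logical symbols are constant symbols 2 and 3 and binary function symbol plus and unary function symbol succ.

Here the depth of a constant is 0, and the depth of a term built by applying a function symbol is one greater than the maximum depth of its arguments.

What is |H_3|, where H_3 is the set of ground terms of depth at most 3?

5552

If N_k denotes the number of depth-≤k ground terms, the 2 constants give N_0 = 2, and each function symbol of arity r contributes N_{k-1}^r new terms at level k: N_k = 2 + N_{k-1}^2 + N_{k-1}.
N_0 = 2
N_1 = 2 + 2^2 + 2 = 8
N_2 = 2 + 8^2 + 8 = 74
N_3 = 2 + 74^2 + 74 = 5552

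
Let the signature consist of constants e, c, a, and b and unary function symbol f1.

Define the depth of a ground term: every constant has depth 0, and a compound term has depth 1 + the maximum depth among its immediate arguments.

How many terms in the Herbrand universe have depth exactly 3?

Count level by level. With function symbols f1/1, the terms of depth ≤ k are the 4 constants together with each function applied to depth-≤(k−1) tuples, so N_k = 4 + N_{k-1}.
N_0 = 4
N_1 = 4 + 4 = 8
N_2 = 4 + 8 = 12
N_3 = 4 + 12 = 16
Terms of depth exactly 3: N_3 − N_2 = 16 − 12 = 4.

4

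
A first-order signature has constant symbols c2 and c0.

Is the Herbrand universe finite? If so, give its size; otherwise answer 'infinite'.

There are no function symbols, so every ground term is one of the 2 constants.
The Herbrand universe is {c2, c0}, which is finite with 2 elements.

2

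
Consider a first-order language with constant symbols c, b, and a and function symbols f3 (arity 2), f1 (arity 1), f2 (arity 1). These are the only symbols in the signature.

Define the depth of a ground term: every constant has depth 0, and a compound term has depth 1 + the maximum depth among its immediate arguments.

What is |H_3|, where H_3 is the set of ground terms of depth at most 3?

If N_k denotes the number of depth-≤k ground terms, the 3 constants give N_0 = 3, and each function symbol of arity r contributes N_{k-1}^r new terms at level k: N_k = 3 + N_{k-1}^2 + N_{k-1} + N_{k-1}.
N_0 = 3
N_1 = 3 + 3^2 + 3 + 3 = 18
N_2 = 3 + 18^2 + 18 + 18 = 363
N_3 = 3 + 363^2 + 363 + 363 = 132498

132498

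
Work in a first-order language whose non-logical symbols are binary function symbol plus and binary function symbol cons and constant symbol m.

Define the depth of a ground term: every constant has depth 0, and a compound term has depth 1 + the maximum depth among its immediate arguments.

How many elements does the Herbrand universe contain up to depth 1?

3

Let N_k = |{terms of depth ≤ k}|. Then N_0 = 1 and N_k = 1 + N_{k-1}^2 + N_{k-1}^2 for k ≥ 1 (one summand per function symbol, arity giving the exponent).
N_0 = 1
N_1 = 1 + 1^2 + 1^2 = 3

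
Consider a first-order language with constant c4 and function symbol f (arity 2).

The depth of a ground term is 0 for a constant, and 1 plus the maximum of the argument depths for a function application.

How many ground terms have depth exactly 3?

Let N_k = |{terms of depth ≤ k}|. Then N_0 = 1 and N_k = 1 + N_{k-1}^2 for k ≥ 1 (one summand per function symbol, arity giving the exponent).
N_0 = 1
N_1 = 1 + 1^2 = 2
N_2 = 1 + 2^2 = 5
N_3 = 1 + 5^2 = 26
Terms of depth exactly 3: N_3 − N_2 = 26 − 5 = 21.

21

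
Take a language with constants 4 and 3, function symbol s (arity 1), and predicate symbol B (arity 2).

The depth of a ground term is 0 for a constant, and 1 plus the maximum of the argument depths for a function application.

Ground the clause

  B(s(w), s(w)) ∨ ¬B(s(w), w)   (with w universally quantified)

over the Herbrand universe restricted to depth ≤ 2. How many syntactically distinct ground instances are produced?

Ground terms of depth ≤ 2:
  Write N_k for the number of ground terms of depth ≤ k. A term of depth ≤ k is either a constant or a function symbol applied to arguments of depth ≤ k−1, so N_k = 2 + N_{k-1}.
  N_0 = 2
  N_1 = 2 + 2 = 4
  N_2 = 2 + 4 = 6
  Explicitly: 4, 3, s(4), s(3), s(s(4)), s(s(3)).
So there are 6 ground terms available for substitution.
The clause has 1 distinct variable (w), which appears in the body. In the free term algebra distinct substitutions yield syntactically distinct ground instances.
Number of ground instances = 6.

6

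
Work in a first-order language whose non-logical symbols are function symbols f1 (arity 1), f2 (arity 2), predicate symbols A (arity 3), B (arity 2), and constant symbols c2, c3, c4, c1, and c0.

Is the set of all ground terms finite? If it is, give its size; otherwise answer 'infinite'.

The signature has at least one function symbol (f1, arity 1) and at least one constant (c2).
Iterating f1 gives infinitely many distinct ground terms: c2, f1(c2), f1(f1(c2)), ...
So the Herbrand universe is infinite.

infinite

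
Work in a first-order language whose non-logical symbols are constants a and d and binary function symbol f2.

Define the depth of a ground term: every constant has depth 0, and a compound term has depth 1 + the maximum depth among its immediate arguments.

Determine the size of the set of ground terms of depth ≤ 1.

Let N_k count ground terms of depth at most k. Each non-constant term of depth ≤ k is some function symbol applied to depth-≤(k−1) arguments, giving N_k = 2 + N_{k-1}^2.
N_0 = 2
N_1 = 2 + 2^2 = 6
Explicitly: a, d, f2(a, a), f2(a, d), f2(d, a), f2(d, d).

6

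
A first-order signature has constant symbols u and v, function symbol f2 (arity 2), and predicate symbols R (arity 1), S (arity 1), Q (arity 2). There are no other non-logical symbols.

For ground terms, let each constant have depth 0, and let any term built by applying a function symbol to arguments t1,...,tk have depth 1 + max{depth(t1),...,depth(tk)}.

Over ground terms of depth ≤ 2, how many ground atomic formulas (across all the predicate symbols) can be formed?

1520

First count ground terms of depth ≤ 2.
If N_k denotes the number of depth-≤k ground terms, the 2 constants give N_0 = 2, and each function symbol of arity r contributes N_{k-1}^r new terms at level k: N_k = 2 + N_{k-1}^2.
N_0 = 2
N_1 = 2 + 2^2 = 6
N_2 = 2 + 6^2 = 38
So |H| = 38.
A ground atom is a predicate applied to a tuple of terms from H, so the count is the sum over predicates of |H|^arity:
  R: 38;  S: 38;  Q: 38^2 = 1444
Total ground atoms: 38 + 38 + 1444 = 1520.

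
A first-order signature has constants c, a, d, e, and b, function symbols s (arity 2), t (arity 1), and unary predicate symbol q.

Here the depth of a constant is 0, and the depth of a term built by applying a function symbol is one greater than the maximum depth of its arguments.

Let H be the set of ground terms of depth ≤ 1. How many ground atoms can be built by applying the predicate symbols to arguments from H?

35

First count ground terms of depth ≤ 1.
If N_k denotes the number of depth-≤k ground terms, the 5 constants give N_0 = 5, and each function symbol of arity r contributes N_{k-1}^r new terms at level k: N_k = 5 + N_{k-1}^2 + N_{k-1}.
N_0 = 5
N_1 = 5 + 5^2 + 5 = 35
So |H| = 35.
Ground atoms are formed by filling each argument slot of a predicate with a term from H, so an r-ary predicate gives |H|^r atoms:
  q: 35
Total ground atoms: 35.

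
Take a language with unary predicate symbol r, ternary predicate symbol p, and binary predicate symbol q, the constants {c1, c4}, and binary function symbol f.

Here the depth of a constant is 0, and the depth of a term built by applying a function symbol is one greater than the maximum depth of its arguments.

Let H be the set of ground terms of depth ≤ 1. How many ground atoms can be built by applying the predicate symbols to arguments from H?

First count ground terms of depth ≤ 1.
Count level by level. With function symbols f/2, the terms of depth ≤ k are the 2 constants together with each function applied to depth-≤(k−1) tuples, so N_k = 2 + N_{k-1}^2.
N_0 = 2
N_1 = 2 + 2^2 = 6
So |H| = 6.
For each predicate symbol, the number of ground atoms is |H| raised to its arity; summing:
  r: 6;  p: 6^3 = 216;  q: 6^2 = 36
Total ground atoms: 6 + 216 + 36 = 258.

258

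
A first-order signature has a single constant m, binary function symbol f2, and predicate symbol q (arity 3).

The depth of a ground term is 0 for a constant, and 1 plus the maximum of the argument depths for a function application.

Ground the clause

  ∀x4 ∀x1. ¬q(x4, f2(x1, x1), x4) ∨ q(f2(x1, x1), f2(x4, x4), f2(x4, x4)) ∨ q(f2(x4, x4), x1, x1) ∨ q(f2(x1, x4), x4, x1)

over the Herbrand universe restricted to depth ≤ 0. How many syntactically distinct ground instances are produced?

1

Ground terms of depth ≤ 0:
  Let N_k = |{terms of depth ≤ k}|. Then N_0 = 1 and N_k = 1 + N_{k-1}^2 for k ≥ 1 (one summand per function symbol, arity giving the exponent).
  N_0 = 1
  Explicitly: m.
So there is exactly 1 ground term available for substitution.
The clause has 2 distinct variables (x4, x1), each appearing in the body. In the free term algebra distinct substitutions yield syntactically distinct ground instances.
Number of ground instances = 1^2 = 1.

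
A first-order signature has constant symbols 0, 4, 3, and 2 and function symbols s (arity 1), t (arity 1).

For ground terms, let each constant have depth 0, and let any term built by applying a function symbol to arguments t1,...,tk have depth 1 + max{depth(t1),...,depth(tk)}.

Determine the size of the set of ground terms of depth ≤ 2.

28

Let N_k = |{terms of depth ≤ k}|. Then N_0 = 4 and N_k = 4 + N_{k-1} + N_{k-1} for k ≥ 1 (one summand per function symbol, arity giving the exponent).
N_0 = 4
N_1 = 4 + 4 + 4 = 12
N_2 = 4 + 12 + 12 = 28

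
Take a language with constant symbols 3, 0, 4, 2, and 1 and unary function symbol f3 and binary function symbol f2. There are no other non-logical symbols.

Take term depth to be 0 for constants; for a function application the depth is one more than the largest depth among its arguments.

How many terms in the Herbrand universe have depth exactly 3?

Write N_k for the number of ground terms of depth ≤ k. A term of depth ≤ k is either a constant or a function symbol applied to arguments of depth ≤ k−1, so N_k = 5 + N_{k-1} + N_{k-1}^2.
N_0 = 5
N_1 = 5 + 5 + 5^2 = 35
N_2 = 5 + 35 + 35^2 = 1265
N_3 = 5 + 1265 + 1265^2 = 1601495
Terms of depth exactly 3: N_3 − N_2 = 1601495 − 1265 = 1600230.

1600230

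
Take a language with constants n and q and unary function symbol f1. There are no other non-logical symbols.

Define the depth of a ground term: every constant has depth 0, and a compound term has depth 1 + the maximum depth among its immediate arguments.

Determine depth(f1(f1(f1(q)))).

3

depth(f1(q)) = 1 + depth(q) = 1 + 0 = 1
depth(f1(f1(q))) = 1 + depth(f1(q)) = 1 + 1 = 2
depth(f1(f1(f1(q)))) = 1 + depth(f1(f1(q))) = 1 + 2 = 3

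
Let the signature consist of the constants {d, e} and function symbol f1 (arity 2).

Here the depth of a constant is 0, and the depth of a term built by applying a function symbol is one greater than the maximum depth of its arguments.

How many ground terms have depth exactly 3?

If N_k denotes the number of depth-≤k ground terms, the 2 constants give N_0 = 2, and each function symbol of arity r contributes N_{k-1}^r new terms at level k: N_k = 2 + N_{k-1}^2.
N_0 = 2
N_1 = 2 + 2^2 = 6
N_2 = 2 + 6^2 = 38
N_3 = 2 + 38^2 = 1446
Terms of depth exactly 3: N_3 − N_2 = 1446 − 38 = 1408.

1408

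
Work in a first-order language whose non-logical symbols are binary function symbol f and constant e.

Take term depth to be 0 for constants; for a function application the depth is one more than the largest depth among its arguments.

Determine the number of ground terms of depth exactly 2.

3

Write N_k for the number of ground terms of depth ≤ k. A term of depth ≤ k is either a constant or a function symbol applied to arguments of depth ≤ k−1, so N_k = 1 + N_{k-1}^2.
N_0 = 1
N_1 = 1 + 1^2 = 2
N_2 = 1 + 2^2 = 5
Terms of depth exactly 2: N_2 − N_1 = 5 − 2 = 3.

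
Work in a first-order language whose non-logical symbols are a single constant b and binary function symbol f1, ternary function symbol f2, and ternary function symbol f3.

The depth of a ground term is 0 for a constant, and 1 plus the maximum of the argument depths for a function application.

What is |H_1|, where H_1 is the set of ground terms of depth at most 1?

4

Count level by level. With function symbols f1/2, f2/3, f3/3, the terms of depth ≤ k are the 1 constant together with each function applied to depth-≤(k−1) tuples, so N_k = 1 + N_{k-1}^2 + N_{k-1}^3 + N_{k-1}^3.
N_0 = 1
N_1 = 1 + 1^2 + 1^3 + 1^3 = 4
Explicitly: b, f1(b, b), f2(b, b, b), f3(b, b, b).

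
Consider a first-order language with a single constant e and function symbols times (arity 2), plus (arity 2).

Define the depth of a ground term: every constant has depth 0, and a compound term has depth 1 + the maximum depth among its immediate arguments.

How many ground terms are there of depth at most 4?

1045459

Count level by level. With function symbols times/2, plus/2, the terms of depth ≤ k are the 1 constant together with each function applied to depth-≤(k−1) tuples, so N_k = 1 + N_{k-1}^2 + N_{k-1}^2.
N_0 = 1
N_1 = 1 + 1^2 + 1^2 = 3
N_2 = 1 + 3^2 + 3^2 = 19
N_3 = 1 + 19^2 + 19^2 = 723
N_4 = 1 + 723^2 + 723^2 = 1045459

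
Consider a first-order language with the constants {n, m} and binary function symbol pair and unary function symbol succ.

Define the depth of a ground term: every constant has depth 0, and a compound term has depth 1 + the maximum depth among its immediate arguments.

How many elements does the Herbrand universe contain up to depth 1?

8

Let N_k = |{terms of depth ≤ k}|. Then N_0 = 2 and N_k = 2 + N_{k-1}^2 + N_{k-1} for k ≥ 1 (one summand per function symbol, arity giving the exponent).
N_0 = 2
N_1 = 2 + 2^2 + 2 = 8
Explicitly: n, m, pair(n, n), pair(n, m), pair(m, n), pair(m, m), succ(n), succ(m).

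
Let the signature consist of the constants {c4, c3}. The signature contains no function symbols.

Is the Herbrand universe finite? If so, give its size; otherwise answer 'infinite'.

There are no function symbols, so every ground term is one of the 2 constants.
The Herbrand universe is {c4, c3}, which is finite with 2 elements.

2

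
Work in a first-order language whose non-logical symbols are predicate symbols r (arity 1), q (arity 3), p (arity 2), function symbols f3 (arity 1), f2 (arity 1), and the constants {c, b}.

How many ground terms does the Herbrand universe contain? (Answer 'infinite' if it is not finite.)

infinite

The signature has at least one function symbol (f3, arity 1) and at least one constant (c).
Iterating f3 gives infinitely many distinct ground terms: c, f3(c), f3(f3(c)), ...
So the Herbrand universe is infinite.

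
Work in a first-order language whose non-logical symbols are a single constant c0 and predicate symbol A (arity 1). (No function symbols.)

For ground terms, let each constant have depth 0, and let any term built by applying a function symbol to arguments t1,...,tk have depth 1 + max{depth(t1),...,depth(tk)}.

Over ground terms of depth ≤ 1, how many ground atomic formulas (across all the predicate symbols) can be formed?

1

First count ground terms of depth ≤ 1.
With no function symbols every ground term is a constant, so there is exactly 1 ground term at every depth bound.
N_0 = 1
N_1 = 1
Explicitly: c0.
So |H| = 1.
Ground atoms are formed by filling each argument slot of a predicate with a term from H, so an r-ary predicate gives |H|^r atoms:
  A: 1
Total ground atoms: 1.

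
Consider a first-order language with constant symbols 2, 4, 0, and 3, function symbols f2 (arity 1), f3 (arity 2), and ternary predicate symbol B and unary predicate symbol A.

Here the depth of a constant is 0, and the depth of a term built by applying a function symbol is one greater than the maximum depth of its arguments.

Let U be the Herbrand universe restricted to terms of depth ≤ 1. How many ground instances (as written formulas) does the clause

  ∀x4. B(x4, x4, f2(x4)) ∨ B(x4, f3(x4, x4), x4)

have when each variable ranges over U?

24

Ground terms of depth ≤ 1:
  Let N_k count ground terms of depth at most k. Each non-constant term of depth ≤ k is some function symbol applied to depth-≤(k−1) arguments, giving N_k = 4 + N_{k-1} + N_{k-1}^2.
  N_0 = 4
  N_1 = 4 + 4 + 4^2 = 24
So there are 24 ground terms available for substitution.
The clause has 1 distinct variable (x4), which appears in the body. In the free term algebra distinct substitutions yield syntactically distinct ground instances.
Number of ground instances = 24.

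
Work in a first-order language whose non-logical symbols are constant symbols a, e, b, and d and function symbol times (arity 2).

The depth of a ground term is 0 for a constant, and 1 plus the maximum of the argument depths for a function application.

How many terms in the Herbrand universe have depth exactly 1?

Count level by level. With function symbols times/2, the terms of depth ≤ k are the 4 constants together with each function applied to depth-≤(k−1) tuples, so N_k = 4 + N_{k-1}^2.
N_0 = 4
N_1 = 4 + 4^2 = 20
Terms of depth exactly 1: N_1 − N_0 = 20 − 4 = 16.

16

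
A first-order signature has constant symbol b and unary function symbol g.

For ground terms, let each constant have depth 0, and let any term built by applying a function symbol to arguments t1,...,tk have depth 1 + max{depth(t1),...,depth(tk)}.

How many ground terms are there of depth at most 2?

3

Count level by level. With function symbols g/1, the terms of depth ≤ k are the 1 constant together with each function applied to depth-≤(k−1) tuples, so N_k = 1 + N_{k-1}.
N_0 = 1
N_1 = 1 + 1 = 2
N_2 = 1 + 2 = 3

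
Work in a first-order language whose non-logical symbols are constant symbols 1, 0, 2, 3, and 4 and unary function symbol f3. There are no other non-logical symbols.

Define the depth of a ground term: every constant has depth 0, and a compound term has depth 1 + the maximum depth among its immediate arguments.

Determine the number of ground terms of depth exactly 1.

Write N_k for the number of ground terms of depth ≤ k. A term of depth ≤ k is either a constant or a function symbol applied to arguments of depth ≤ k−1, so N_k = 5 + N_{k-1}.
N_0 = 5
N_1 = 5 + 5 = 10
Terms of depth exactly 1: N_1 − N_0 = 10 − 5 = 5.

5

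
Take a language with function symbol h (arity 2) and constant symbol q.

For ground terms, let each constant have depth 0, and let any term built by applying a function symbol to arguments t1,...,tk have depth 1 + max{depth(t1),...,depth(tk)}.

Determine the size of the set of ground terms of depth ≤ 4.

Let N_k = |{terms of depth ≤ k}|. Then N_0 = 1 and N_k = 1 + N_{k-1}^2 for k ≥ 1 (one summand per function symbol, arity giving the exponent).
N_0 = 1
N_1 = 1 + 1^2 = 2
N_2 = 1 + 2^2 = 5
N_3 = 1 + 5^2 = 26
N_4 = 1 + 26^2 = 677

677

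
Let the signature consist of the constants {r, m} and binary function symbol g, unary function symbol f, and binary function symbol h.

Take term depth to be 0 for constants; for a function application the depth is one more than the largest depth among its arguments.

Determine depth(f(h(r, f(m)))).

3

depth(f(m)) = 1 + depth(m) = 1 + 0 = 1
depth(h(r, f(m))) = 1 + max(0, 1) = 2
depth(f(h(r, f(m)))) = 1 + depth(h(r, f(m))) = 1 + 2 = 3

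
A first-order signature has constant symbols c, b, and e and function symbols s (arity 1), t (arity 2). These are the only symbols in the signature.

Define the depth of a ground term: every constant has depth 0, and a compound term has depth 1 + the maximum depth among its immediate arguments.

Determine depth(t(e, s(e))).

depth(s(e)) = 1 + depth(e) = 1 + 0 = 1
depth(t(e, s(e))) = 1 + max(0, 1) = 2

2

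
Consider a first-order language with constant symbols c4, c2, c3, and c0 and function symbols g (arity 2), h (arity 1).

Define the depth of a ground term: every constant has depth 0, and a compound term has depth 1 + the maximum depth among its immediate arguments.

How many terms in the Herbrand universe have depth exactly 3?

364820

If N_k denotes the number of depth-≤k ground terms, the 4 constants give N_0 = 4, and each function symbol of arity r contributes N_{k-1}^r new terms at level k: N_k = 4 + N_{k-1}^2 + N_{k-1}.
N_0 = 4
N_1 = 4 + 4^2 + 4 = 24
N_2 = 4 + 24^2 + 24 = 604
N_3 = 4 + 604^2 + 604 = 365424
Terms of depth exactly 3: N_3 − N_2 = 365424 − 604 = 364820.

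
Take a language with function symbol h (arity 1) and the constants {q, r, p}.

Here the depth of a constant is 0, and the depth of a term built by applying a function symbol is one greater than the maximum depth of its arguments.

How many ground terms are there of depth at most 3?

Count level by level. With function symbols h/1, the terms of depth ≤ k are the 3 constants together with each function applied to depth-≤(k−1) tuples, so N_k = 3 + N_{k-1}.
N_0 = 3
N_1 = 3 + 3 = 6
N_2 = 3 + 6 = 9
N_3 = 3 + 9 = 12
Explicitly: q, r, p, h(q), h(r), h(p), h(h(q)), h(h(r)), h(h(p)), h(h(h(q))), h(h(h(r))), h(h(h(p))).

12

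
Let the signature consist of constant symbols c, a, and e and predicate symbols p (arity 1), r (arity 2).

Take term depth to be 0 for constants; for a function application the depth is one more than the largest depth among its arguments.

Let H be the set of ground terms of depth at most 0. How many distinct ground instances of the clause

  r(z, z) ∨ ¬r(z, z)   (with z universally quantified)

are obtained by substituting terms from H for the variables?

Ground terms of depth ≤ 0:
  With no function symbols every ground term is a constant, so there are exactly 3 ground terms at every depth bound.
  N_0 = 3
  Explicitly: c, a, e.
So there are 3 ground terms available for substitution.
The body mentions the single quantified variable z; since ground terms form a free algebra, no two substitutions collapse to the same formula.
Number of ground instances = 3.

3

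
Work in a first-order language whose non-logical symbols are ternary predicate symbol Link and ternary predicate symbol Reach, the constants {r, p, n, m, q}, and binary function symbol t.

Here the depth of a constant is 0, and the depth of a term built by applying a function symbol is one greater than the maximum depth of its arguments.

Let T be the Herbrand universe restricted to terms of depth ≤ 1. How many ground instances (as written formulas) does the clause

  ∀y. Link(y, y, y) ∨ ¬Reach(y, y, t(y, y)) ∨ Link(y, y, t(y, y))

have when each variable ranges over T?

Ground terms of depth ≤ 1:
  Write N_k for the number of ground terms of depth ≤ k. A term of depth ≤ k is either a constant or a function symbol applied to arguments of depth ≤ k−1, so N_k = 5 + N_{k-1}^2.
  N_0 = 5
  N_1 = 5 + 5^2 = 30
So there are 30 ground terms available for substitution.
The variable y ranges independently over the available ground terms, and distinct assignments produce distinct instances.
Number of ground instances = 30.

30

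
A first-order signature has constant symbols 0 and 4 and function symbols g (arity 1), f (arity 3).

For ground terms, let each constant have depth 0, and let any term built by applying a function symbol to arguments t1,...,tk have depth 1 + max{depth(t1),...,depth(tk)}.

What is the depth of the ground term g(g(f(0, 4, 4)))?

3

depth(f(0, 4, 4)) = 1 + max(0, 0, 0) = 1
depth(g(f(0, 4, 4))) = 1 + depth(f(0, 4, 4)) = 1 + 1 = 2
depth(g(g(f(0, 4, 4)))) = 1 + depth(g(f(0, 4, 4))) = 1 + 2 = 3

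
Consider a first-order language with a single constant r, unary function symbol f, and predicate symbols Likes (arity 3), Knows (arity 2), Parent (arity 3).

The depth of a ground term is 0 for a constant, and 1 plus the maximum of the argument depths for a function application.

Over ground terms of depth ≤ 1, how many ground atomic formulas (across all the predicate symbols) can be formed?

20

First count ground terms of depth ≤ 1.
If N_k denotes the number of depth-≤k ground terms, the 1 constant gives N_0 = 1, and each function symbol of arity r contributes N_{k-1}^r new terms at level k: N_k = 1 + N_{k-1}.
N_0 = 1
N_1 = 1 + 1 = 2
Explicitly: r, f(r).
So |H| = 2.
For each predicate symbol, the number of ground atoms is |H| raised to its arity; summing:
  Likes: 2^3 = 8;  Knows: 2^2 = 4;  Parent: 2^3 = 8
Total ground atoms: 8 + 4 + 8 = 20.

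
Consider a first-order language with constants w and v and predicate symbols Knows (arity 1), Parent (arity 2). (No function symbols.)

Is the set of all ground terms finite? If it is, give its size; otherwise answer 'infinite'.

There are no function symbols, so every ground term is one of the 2 constants.
The Herbrand universe is {w, v}, which is finite with 2 elements.

2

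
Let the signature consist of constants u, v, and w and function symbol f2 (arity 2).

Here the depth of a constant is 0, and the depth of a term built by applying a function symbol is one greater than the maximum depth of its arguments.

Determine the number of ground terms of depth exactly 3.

Write N_k for the number of ground terms of depth ≤ k. A term of depth ≤ k is either a constant or a function symbol applied to arguments of depth ≤ k−1, so N_k = 3 + N_{k-1}^2.
N_0 = 3
N_1 = 3 + 3^2 = 12
N_2 = 3 + 12^2 = 147
N_3 = 3 + 147^2 = 21612
Terms of depth exactly 3: N_3 − N_2 = 21612 − 147 = 21465.

21465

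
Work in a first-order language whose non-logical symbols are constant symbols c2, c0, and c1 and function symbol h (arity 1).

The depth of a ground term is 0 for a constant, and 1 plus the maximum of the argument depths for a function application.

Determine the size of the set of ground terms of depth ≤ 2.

9

Let N_k count ground terms of depth at most k. Each non-constant term of depth ≤ k is some function symbol applied to depth-≤(k−1) arguments, giving N_k = 3 + N_{k-1}.
N_0 = 3
N_1 = 3 + 3 = 6
N_2 = 3 + 6 = 9
Explicitly: c2, c0, c1, h(c2), h(c0), h(c1), h(h(c2)), h(h(c0)), h(h(c1)).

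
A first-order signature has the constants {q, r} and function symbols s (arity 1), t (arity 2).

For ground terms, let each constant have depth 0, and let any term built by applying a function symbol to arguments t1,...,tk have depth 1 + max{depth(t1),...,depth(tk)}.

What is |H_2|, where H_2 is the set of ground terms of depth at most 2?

74

Let N_k = |{terms of depth ≤ k}|. Then N_0 = 2 and N_k = 2 + N_{k-1} + N_{k-1}^2 for k ≥ 1 (one summand per function symbol, arity giving the exponent).
N_0 = 2
N_1 = 2 + 2 + 2^2 = 8
N_2 = 2 + 8 + 8^2 = 74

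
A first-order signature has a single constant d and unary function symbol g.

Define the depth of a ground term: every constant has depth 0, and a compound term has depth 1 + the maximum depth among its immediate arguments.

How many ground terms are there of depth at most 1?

Let N_k count ground terms of depth at most k. Each non-constant term of depth ≤ k is some function symbol applied to depth-≤(k−1) arguments, giving N_k = 1 + N_{k-1}.
N_0 = 1
N_1 = 1 + 1 = 2
Explicitly: d, g(d).

2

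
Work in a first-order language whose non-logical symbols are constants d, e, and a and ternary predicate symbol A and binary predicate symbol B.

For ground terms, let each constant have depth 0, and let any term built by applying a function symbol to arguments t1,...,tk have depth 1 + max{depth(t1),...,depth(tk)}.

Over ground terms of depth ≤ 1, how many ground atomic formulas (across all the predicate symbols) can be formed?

First count ground terms of depth ≤ 1.
With no function symbols every ground term is a constant, so there are exactly 3 ground terms at every depth bound.
N_0 = 3
N_1 = 3
Explicitly: d, e, a.
So |H| = 3.
Ground atoms are formed by filling each argument slot of a predicate with a term from H, so an r-ary predicate gives |H|^r atoms:
  A: 3^3 = 27;  B: 3^2 = 9
Total ground atoms: 27 + 9 = 36.

36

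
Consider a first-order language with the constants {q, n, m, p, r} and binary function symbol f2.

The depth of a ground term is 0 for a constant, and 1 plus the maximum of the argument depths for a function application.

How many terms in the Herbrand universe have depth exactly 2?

Let N_k = |{terms of depth ≤ k}|. Then N_0 = 5 and N_k = 5 + N_{k-1}^2 for k ≥ 1 (one summand per function symbol, arity giving the exponent).
N_0 = 5
N_1 = 5 + 5^2 = 30
N_2 = 5 + 30^2 = 905
Terms of depth exactly 2: N_2 − N_1 = 905 − 30 = 875.

875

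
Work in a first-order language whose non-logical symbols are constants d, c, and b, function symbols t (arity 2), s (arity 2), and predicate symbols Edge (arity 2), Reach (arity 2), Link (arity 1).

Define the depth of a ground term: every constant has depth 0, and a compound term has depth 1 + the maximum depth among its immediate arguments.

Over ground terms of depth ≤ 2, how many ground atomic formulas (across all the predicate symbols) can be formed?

First count ground terms of depth ≤ 2.
Let N_k count ground terms of depth at most k. Each non-constant term of depth ≤ k is some function symbol applied to depth-≤(k−1) arguments, giving N_k = 3 + N_{k-1}^2 + N_{k-1}^2.
N_0 = 3
N_1 = 3 + 3^2 + 3^2 = 21
N_2 = 3 + 21^2 + 21^2 = 885
So |H| = 885.
A ground atom is a predicate applied to a tuple of terms from H, so the count is the sum over predicates of |H|^arity:
  Edge: 885^2 = 783225;  Reach: 885^2 = 783225;  Link: 885
Total ground atoms: 783225 + 783225 + 885 = 1567335.

1567335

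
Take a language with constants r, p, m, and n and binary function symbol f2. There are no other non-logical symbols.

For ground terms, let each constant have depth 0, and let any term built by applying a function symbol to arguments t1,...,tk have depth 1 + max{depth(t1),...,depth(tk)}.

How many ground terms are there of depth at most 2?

404

If N_k denotes the number of depth-≤k ground terms, the 4 constants give N_0 = 4, and each function symbol of arity r contributes N_{k-1}^r new terms at level k: N_k = 4 + N_{k-1}^2.
N_0 = 4
N_1 = 4 + 4^2 = 20
N_2 = 4 + 20^2 = 404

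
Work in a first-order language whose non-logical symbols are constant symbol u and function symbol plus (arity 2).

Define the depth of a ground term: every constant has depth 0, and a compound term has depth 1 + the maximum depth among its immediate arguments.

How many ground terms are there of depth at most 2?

5

Let N_k = |{terms of depth ≤ k}|. Then N_0 = 1 and N_k = 1 + N_{k-1}^2 for k ≥ 1 (one summand per function symbol, arity giving the exponent).
N_0 = 1
N_1 = 1 + 1^2 = 2
N_2 = 1 + 2^2 = 5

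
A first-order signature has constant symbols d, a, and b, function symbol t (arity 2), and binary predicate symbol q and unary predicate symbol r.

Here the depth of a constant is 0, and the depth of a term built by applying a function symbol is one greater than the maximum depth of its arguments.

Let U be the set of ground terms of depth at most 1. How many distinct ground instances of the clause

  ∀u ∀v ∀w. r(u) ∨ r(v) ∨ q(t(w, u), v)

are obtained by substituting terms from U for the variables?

1728

Ground terms of depth ≤ 1:
  Write N_k for the number of ground terms of depth ≤ k. A term of depth ≤ k is either a constant or a function symbol applied to arguments of depth ≤ k−1, so N_k = 3 + N_{k-1}^2.
  N_0 = 3
  N_1 = 3 + 3^2 = 12
  Explicitly: d, a, b, t(d, d), t(d, a), t(d, b), t(a, d), t(a, a), t(a, b), t(b, d), t(b, a), t(b, b).
So there are 12 ground terms available for substitution.
The clause has 3 distinct variables (u, v, w), each appearing in the body. In the free term algebra distinct substitutions yield syntactically distinct ground instances.
Number of ground instances = 12^3 = 1728.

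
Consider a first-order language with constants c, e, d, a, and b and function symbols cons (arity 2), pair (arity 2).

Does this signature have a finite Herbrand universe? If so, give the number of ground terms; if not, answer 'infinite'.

infinite

The signature has at least one function symbol (cons, arity 2) and at least one constant (c).
Iterating cons gives infinitely many distinct ground terms: c, cons(c, c), cons(cons(c, c), cons(c, c)), ...
So the Herbrand universe is infinite.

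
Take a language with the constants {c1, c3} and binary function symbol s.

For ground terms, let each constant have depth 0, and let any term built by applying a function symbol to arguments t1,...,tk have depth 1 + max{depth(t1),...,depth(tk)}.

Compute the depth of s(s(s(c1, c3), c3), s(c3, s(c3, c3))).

depth(s(c1, c3)) = 1 + max(0, 0) = 1
depth(s(s(c1, c3), c3)) = 1 + max(1, 0) = 2
depth(s(c3, c3)) = 1 + max(0, 0) = 1
depth(s(c3, s(c3, c3))) = 1 + max(0, 1) = 2
depth(s(s(s(c1, c3), c3), s(c3, s(c3, c3)))) = 1 + max(2, 2) = 3

3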